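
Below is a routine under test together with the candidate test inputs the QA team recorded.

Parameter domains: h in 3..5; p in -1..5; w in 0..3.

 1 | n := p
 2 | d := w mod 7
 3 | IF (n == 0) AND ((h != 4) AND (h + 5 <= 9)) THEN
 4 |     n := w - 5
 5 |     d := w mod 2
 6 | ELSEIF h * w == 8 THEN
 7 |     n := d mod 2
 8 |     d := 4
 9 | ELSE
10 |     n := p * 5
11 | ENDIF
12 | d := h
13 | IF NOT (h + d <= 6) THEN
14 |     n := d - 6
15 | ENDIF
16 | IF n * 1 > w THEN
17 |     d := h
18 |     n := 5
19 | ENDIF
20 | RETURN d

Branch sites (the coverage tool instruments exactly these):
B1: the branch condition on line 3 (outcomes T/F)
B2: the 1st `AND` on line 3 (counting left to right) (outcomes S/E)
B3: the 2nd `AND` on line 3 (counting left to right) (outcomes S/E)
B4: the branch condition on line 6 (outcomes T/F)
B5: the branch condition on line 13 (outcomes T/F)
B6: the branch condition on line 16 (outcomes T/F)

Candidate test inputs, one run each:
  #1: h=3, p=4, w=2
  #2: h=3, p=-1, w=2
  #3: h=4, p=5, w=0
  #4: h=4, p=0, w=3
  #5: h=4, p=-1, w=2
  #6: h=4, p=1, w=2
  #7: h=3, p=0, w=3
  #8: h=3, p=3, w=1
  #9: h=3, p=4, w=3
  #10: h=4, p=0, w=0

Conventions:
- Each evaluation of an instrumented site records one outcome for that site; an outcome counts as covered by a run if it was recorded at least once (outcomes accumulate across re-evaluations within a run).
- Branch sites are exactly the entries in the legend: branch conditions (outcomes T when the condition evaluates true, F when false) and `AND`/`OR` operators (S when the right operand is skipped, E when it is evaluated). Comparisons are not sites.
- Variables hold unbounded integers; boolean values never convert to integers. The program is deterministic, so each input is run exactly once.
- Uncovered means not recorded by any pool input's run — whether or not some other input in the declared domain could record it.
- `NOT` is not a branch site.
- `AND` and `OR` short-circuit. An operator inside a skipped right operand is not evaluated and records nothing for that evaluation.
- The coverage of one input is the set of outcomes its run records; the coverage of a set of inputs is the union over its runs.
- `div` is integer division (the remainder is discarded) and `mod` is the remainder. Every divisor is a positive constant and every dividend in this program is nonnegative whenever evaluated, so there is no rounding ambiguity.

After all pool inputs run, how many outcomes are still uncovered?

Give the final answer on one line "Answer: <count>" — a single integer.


input #1 (h=3, p=4, w=2): events B2->S, B1->F, B4->F, B5->F, B6->T; covers B1=F, B2=S, B4=F, B5=F, B6=T
input #2 (h=3, p=-1, w=2): events B2->S, B1->F, B4->F, B5->F, B6->F; covers B1=F, B2=S, B4=F, B5=F, B6=F
input #3 (h=4, p=5, w=0): events B2->S, B1->F, B4->F, B5->T, B6->F; covers B1=F, B2=S, B4=F, B5=T, B6=F
input #4 (h=4, p=0, w=3): events B2->E, B3->S, B1->F, B4->F, B5->T, B6->F; covers B1=F, B2=E, B3=S, B4=F, B5=T, B6=F
input #5 (h=4, p=-1, w=2): events B2->S, B1->F, B4->T, B5->T, B6->F; covers B1=F, B2=S, B4=T, B5=T, B6=F
input #6 (h=4, p=1, w=2): events B2->S, B1->F, B4->T, B5->T, B6->F; covers B1=F, B2=S, B4=T, B5=T, B6=F
input #7 (h=3, p=0, w=3): events B2->E, B3->E, B1->T, B5->F, B6->F; covers B1=T, B2=E, B3=E, B5=F, B6=F
input #8 (h=3, p=3, w=1): events B2->S, B1->F, B4->F, B5->F, B6->T; covers B1=F, B2=S, B4=F, B5=F, B6=T
input #9 (h=3, p=4, w=3): events B2->S, B1->F, B4->F, B5->F, B6->T; covers B1=F, B2=S, B4=F, B5=F, B6=T
input #10 (h=4, p=0, w=0): events B2->E, B3->S, B1->F, B4->F, B5->T, B6->F; covers B1=F, B2=E, B3=S, B4=F, B5=T, B6=F
union over the pool: B1=T, B1=F, B2=S, B2=E, B3=S, B3=E, B4=T, B4=F, B5=T, B5=F, B6=T, B6=F
uncovered (0 of 12): none
Answer: 0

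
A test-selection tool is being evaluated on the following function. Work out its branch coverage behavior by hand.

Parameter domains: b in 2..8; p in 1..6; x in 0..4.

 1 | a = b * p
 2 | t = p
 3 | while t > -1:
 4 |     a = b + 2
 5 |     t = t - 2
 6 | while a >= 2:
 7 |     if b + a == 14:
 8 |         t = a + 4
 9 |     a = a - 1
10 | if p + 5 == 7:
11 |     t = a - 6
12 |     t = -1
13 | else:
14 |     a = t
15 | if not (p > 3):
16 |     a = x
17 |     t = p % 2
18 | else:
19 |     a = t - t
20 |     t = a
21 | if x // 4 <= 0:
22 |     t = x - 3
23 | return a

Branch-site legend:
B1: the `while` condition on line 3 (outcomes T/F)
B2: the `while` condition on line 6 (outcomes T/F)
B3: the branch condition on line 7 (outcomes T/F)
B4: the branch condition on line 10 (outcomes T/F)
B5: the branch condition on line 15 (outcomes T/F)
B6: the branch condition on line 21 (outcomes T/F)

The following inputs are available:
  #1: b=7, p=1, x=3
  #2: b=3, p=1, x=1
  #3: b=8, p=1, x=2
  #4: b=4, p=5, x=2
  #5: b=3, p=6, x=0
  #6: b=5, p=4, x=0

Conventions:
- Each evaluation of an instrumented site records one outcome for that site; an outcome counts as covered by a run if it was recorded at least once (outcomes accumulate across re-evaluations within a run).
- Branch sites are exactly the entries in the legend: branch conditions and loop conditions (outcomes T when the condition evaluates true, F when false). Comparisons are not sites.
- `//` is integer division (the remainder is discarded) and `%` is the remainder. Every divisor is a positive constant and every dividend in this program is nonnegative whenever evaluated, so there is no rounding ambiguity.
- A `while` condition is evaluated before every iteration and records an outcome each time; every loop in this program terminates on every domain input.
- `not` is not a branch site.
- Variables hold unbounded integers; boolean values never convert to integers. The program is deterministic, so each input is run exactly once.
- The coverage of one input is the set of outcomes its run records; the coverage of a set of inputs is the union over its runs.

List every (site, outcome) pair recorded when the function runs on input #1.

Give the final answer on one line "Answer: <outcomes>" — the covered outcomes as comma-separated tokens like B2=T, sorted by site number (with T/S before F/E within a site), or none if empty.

Simulating input #1 (b=7, p=1, x=3) step by step:
  B1->T, B1->F, B2->T, B3->F, B2->T, B3->F, B2->T, B3->T, B2->T, B3->F
  B2->T, B3->F, B2->T, B3->F, B2->T, B3->F, B2->T, B3->F, B2->F, B4->F
  B5->T, B6->T
as a set, this run covers: B1=T, B1=F, B2=T, B2=F, B3=T, B3=F, B4=F, B5=T, B6=T

Answer: B1=T, B1=F, B2=T, B2=F, B3=T, B3=F, B4=F, B5=T, B6=T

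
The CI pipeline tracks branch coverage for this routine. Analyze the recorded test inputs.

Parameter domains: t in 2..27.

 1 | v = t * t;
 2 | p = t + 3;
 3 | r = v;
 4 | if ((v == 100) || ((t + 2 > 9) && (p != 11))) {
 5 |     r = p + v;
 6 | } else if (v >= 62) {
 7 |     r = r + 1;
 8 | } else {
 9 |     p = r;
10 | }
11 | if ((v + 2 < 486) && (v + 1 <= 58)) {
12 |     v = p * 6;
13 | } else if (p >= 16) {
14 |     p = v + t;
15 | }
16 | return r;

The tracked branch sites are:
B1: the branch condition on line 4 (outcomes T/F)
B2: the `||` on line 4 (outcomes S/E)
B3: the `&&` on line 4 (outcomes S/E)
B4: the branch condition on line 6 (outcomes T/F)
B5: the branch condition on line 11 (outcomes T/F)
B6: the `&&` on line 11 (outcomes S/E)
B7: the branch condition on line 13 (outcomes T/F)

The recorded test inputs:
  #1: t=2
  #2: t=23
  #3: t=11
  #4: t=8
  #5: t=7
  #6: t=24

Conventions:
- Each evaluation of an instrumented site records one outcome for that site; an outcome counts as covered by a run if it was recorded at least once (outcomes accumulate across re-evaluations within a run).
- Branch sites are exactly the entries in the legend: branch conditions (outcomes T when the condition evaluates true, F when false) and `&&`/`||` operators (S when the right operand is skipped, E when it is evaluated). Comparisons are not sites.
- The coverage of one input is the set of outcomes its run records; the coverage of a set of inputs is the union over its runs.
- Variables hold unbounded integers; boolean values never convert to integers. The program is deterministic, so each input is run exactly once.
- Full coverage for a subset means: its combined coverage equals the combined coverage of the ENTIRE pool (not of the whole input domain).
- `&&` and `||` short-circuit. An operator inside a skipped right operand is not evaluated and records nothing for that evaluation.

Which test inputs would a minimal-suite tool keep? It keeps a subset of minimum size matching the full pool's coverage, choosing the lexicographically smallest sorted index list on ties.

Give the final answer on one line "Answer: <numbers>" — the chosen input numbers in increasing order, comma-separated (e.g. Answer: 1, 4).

test 1 (t=2) hits B1=F, B2=E, B3=S, B4=F, B5=T, B6=E
test 2 (t=23) hits B1=T, B2=E, B3=E, B5=F, B6=S, B7=T
test 3 (t=11) hits B1=T, B2=E, B3=E, B5=F, B6=E, B7=F
test 4 (t=8) hits B1=F, B2=E, B3=E, B4=T, B5=F, B6=E, B7=F
test 5 (t=7) hits B1=F, B2=E, B3=S, B4=F, B5=T, B6=E
test 6 (t=24) hits B1=T, B2=E, B3=E, B5=F, B6=S, B7=T
pool-wide coverage (13 outcomes): B1=T, B1=F, B2=E, B3=S, B3=E, B4=T, B4=F, B5=T, B5=F, B6=S, B6=E, B7=T, B7=F
checked all size-1 subsets: none covers 13 outcomes (max 7/13)
checked all size-2 subsets: none covers 13 outcomes (max 11/13)
size 3: inputs {1, 2, 4} cover all 13 outcomes, and no lexicographically smaller subset of this size does

Answer: 1, 2, 4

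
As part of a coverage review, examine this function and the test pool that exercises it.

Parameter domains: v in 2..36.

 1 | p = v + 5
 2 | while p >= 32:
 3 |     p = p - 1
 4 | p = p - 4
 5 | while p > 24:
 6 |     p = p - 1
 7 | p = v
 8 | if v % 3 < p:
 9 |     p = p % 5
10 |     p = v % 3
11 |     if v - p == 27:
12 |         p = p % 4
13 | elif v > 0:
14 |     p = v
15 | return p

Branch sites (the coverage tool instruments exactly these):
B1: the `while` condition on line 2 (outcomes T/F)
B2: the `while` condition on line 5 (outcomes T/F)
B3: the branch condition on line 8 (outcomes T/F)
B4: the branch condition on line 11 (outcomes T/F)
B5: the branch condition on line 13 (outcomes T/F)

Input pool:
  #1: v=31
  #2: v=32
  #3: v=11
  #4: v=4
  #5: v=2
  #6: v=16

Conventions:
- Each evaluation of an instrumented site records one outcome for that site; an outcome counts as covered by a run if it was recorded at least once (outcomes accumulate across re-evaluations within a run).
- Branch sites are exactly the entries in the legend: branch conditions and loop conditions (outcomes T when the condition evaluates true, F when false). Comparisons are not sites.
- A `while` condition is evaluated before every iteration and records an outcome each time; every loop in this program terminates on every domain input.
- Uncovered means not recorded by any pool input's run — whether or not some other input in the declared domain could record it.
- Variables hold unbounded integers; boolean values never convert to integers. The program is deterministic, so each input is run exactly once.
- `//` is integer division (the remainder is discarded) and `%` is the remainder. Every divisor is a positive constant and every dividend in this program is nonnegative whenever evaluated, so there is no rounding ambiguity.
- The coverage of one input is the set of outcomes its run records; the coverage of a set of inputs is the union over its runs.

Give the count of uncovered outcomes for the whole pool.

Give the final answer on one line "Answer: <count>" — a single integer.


run #1 (v=31) runs B1->T, B1->T, B1->T, B1->T, B1->T, B1->F, B2->T, B2->T, B2->T, B2->F, B3->T, B4->F; records B1=T, B1=F, B2=T, B2=F, B3=T, B4=F
run #2 (v=32) runs B1->T, B1->T, B1->T, B1->T, B1->T, B1->T, B1->F, B2->T, B2->T, B2->T, B2->F, B3->T, B4->F; records B1=T, B1=F, B2=T, B2=F, B3=T, B4=F
run #3 (v=11) runs B1->F, B2->F, B3->T, B4->F; records B1=F, B2=F, B3=T, B4=F
run #4 (v=4) runs B1->F, B2->F, B3->T, B4->F; records B1=F, B2=F, B3=T, B4=F
run #5 (v=2) runs B1->F, B2->F, B3->F, B5->T; records B1=F, B2=F, B3=F, B5=T
run #6 (v=16) runs B1->F, B2->F, B3->T, B4->F; records B1=F, B2=F, B3=T, B4=F
union over the pool: B1=T, B1=F, B2=T, B2=F, B3=T, B3=F, B4=F, B5=T
uncovered (2 of 10): B4=T, B5=F
Answer: 2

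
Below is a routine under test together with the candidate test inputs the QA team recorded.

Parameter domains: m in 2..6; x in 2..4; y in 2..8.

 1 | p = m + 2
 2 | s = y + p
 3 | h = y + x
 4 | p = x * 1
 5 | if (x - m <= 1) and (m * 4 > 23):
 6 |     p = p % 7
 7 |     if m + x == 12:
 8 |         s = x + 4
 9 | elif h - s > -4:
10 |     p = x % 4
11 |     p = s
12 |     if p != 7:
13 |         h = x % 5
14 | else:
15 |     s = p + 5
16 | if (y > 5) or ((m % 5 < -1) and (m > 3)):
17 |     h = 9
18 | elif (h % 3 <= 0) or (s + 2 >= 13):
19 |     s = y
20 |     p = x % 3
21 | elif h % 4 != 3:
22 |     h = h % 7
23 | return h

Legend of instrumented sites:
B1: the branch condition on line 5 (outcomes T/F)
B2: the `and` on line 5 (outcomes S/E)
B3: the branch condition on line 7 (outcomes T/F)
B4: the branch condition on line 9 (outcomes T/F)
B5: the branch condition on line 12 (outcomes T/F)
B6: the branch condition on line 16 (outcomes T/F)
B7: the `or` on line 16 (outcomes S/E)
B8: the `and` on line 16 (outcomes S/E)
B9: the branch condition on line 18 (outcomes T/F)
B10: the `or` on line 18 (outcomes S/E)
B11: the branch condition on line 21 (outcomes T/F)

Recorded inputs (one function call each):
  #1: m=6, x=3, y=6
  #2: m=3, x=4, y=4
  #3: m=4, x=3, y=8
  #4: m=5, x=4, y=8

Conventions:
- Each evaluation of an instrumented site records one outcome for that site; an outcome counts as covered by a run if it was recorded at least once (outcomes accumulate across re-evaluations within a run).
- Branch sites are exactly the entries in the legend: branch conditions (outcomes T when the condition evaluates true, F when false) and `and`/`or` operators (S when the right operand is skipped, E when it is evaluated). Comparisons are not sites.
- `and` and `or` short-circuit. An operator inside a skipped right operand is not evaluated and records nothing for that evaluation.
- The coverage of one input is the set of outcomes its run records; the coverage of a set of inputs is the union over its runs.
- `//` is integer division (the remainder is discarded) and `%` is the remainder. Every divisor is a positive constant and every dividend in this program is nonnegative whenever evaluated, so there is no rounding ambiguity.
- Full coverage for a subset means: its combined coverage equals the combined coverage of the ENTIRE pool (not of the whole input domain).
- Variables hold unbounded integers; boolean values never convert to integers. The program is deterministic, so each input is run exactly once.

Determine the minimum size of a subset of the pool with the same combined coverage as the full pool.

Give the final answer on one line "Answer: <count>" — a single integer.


input #1, m=6, x=3, y=6: events B2->E, B1->T, B3->F, B7->S, B6->T; outcomes B1=T, B2=E, B3=F, B6=T, B7=S
input #2, m=3, x=4, y=4: events B2->E, B1->F, B4->T, B5->T, B7->E, B8->S, B6->F, B10->E, B9->F, B11->T; outcomes B1=F, B2=E, B4=T, B5=T, B6=F, B7=E, B8=S, B9=F, B10=E, B11=T
input #3, m=4, x=3, y=8: events B2->E, B1->F, B4->T, B5->T, B7->S, B6->T; outcomes B1=F, B2=E, B4=T, B5=T, B6=T, B7=S
input #4, m=5, x=4, y=8: events B2->E, B1->F, B4->T, B5->T, B7->S, B6->T; outcomes B1=F, B2=E, B4=T, B5=T, B6=T, B7=S
together the pool reaches 14 outcomes: B1=T, B1=F, B2=E, B3=F, B4=T, B5=T, B6=T, B6=F, B7=S, B7=E, B8=S, B9=F, B10=E, B11=T
size 1 is not enough: best union over all size-1 subsets is 10/14
size 2: inputs {1, 2} cover all 14 outcomes, and no lexicographically smaller subset of this size does
Answer: 2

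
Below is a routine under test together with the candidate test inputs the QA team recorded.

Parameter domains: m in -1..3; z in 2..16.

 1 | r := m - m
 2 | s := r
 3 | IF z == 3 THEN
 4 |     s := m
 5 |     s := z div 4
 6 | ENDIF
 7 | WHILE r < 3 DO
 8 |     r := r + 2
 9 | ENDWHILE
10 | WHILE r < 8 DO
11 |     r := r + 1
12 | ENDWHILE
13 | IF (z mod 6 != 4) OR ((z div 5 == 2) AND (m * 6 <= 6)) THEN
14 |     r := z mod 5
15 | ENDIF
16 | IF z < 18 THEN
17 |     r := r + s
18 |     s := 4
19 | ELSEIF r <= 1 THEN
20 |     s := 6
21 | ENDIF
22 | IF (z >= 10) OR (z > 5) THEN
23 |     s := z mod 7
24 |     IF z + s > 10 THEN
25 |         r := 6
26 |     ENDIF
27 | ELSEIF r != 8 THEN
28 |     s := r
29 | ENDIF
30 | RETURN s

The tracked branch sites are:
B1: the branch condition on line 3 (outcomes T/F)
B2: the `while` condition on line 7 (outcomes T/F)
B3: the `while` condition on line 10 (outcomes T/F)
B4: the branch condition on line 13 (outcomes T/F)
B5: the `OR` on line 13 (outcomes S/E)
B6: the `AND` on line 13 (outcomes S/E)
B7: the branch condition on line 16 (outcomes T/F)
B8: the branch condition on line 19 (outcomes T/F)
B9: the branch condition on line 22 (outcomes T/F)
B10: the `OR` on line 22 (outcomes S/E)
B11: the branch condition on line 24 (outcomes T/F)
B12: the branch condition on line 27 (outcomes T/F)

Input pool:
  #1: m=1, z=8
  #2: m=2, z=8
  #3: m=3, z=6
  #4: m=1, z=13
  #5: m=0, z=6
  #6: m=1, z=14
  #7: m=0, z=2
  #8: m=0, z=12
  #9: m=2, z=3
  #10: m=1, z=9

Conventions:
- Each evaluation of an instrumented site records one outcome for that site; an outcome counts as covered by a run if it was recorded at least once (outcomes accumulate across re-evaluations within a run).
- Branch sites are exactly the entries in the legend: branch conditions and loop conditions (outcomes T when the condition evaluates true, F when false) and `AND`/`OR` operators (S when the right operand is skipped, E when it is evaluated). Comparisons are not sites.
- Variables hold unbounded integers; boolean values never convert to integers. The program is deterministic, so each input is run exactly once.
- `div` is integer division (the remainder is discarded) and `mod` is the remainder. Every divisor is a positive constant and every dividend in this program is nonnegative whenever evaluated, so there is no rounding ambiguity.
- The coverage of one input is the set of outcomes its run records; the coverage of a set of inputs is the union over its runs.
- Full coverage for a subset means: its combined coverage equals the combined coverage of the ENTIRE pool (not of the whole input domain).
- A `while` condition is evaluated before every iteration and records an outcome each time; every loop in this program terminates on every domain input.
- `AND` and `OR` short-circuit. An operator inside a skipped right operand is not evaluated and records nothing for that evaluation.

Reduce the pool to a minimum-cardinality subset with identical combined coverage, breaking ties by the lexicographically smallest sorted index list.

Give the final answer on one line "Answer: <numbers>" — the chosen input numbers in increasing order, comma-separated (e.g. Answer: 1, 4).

run #1 (m=1, z=8) records B1=F, B2=T, B2=F, B3=T, B3=F, B4=T, B5=S, B7=T, B9=T, B10=E, B11=F
run #2 (m=2, z=8) records B1=F, B2=T, B2=F, B3=T, B3=F, B4=T, B5=S, B7=T, B9=T, B10=E, B11=F
run #3 (m=3, z=6) records B1=F, B2=T, B2=F, B3=T, B3=F, B4=T, B5=S, B7=T, B9=T, B10=E, B11=T
run #4 (m=1, z=13) records B1=F, B2=T, B2=F, B3=T, B3=F, B4=T, B5=S, B7=T, B9=T, B10=S, B11=T
run #5 (m=0, z=6) records B1=F, B2=T, B2=F, B3=T, B3=F, B4=T, B5=S, B7=T, B9=T, B10=E, B11=T
run #6 (m=1, z=14) records B1=F, B2=T, B2=F, B3=T, B3=F, B4=T, B5=S, B7=T, B9=T, B10=S, B11=T
run #7 (m=0, z=2) records B1=F, B2=T, B2=F, B3=T, B3=F, B4=T, B5=S, B7=T, B9=F, B10=E, B12=T
run #8 (m=0, z=12) records B1=F, B2=T, B2=F, B3=T, B3=F, B4=T, B5=S, B7=T, B9=T, B10=S, B11=T
run #9 (m=2, z=3) records B1=T, B2=T, B2=F, B3=T, B3=F, B4=T, B5=S, B7=T, B9=F, B10=E, B12=T
run #10 (m=1, z=9) records B1=F, B2=T, B2=F, B3=T, B3=F, B4=T, B5=S, B7=T, B9=T, B10=E, B11=T
pool-wide coverage (16 outcomes): B1=T, B1=F, B2=T, B2=F, B3=T, B3=F, B4=T, B5=S, B7=T, B9=T, B9=F, B10=S, B10=E, B11=T, B11=F, B12=T
checked all size-1 subsets: none covers 16 outcomes (max 11/16)
checked all size-2 subsets: none covers 16 outcomes (max 15/16)
the canonical winner is {1, 4, 9}: size 3, full 16-outcome coverage, earliest index list among size-3 covers

Answer: 1, 4, 9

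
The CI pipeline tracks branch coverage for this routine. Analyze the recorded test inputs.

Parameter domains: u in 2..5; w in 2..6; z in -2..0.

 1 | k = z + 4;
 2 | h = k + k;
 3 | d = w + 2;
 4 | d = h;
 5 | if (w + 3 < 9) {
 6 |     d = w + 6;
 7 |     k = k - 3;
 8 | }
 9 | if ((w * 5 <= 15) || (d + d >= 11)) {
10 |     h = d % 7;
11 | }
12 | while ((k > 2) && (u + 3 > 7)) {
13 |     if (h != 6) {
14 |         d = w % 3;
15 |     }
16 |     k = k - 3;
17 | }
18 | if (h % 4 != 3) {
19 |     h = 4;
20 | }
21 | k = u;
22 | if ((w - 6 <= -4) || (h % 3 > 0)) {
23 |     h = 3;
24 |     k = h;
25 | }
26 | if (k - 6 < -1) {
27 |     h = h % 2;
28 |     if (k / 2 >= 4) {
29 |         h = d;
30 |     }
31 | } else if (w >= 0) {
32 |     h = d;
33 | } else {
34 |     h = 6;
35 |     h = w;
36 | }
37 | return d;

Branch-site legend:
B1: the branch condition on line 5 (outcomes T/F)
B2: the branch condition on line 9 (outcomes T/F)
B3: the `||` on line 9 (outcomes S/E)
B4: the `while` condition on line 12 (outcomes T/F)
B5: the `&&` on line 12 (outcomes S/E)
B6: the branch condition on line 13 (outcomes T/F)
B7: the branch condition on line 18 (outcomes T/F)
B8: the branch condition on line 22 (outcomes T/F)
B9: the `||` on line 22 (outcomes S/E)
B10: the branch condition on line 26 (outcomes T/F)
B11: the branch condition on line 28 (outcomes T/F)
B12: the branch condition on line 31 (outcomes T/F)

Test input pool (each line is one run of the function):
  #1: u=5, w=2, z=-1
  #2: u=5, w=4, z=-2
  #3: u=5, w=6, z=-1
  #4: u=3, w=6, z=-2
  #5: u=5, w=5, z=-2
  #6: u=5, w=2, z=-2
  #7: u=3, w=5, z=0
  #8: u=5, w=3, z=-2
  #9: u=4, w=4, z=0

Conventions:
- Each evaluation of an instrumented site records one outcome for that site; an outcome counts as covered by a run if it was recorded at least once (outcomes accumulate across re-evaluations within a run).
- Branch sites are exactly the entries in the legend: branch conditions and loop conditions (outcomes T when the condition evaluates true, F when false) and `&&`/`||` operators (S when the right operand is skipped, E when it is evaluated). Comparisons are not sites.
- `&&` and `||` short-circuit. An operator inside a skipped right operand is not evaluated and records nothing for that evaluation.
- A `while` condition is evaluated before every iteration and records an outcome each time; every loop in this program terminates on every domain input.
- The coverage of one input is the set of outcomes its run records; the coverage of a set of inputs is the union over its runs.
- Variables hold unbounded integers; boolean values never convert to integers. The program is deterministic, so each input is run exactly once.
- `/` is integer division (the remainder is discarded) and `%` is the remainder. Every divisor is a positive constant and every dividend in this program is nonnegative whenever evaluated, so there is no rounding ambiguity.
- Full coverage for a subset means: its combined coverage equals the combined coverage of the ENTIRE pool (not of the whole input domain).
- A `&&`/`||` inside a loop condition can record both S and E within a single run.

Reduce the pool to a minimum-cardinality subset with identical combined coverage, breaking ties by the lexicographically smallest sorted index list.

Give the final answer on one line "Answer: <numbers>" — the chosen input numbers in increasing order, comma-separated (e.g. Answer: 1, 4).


input #1 (u=5, w=2, z=-1): events B1->T, B3->S, B2->T, B5->S, B4->F, B7->T, B9->S, B8->T, B10->T, B11->F; covers B1=T, B2=T, B3=S, B4=F, B5=S, B7=T, B8=T, B9=S, B10=T, B11=F
input #2 (u=5, w=4, z=-2): events B1->T, B3->E, B2->T, B5->S, B4->F, B7->F, B9->E, B8->F, B10->F, B12->T; covers B1=T, B2=T, B3=E, B4=F, B5=S, B7=F, B8=F, B9=E, B10=F, B12=T
input #3 (u=5, w=6, z=-1): events B1->F, B3->E, B2->T, B5->E, B4->T, B6->F, B5->S, B4->F, B7->T, B9->E, B8->T, B10->T, B11->F; covers B1=F, B2=T, B3=E, B4=T, B4=F, B5=S, B5=E, B6=F, B7=T, B8=T, B9=E, B10=T, B11=F
input #4 (u=3, w=6, z=-2): events B1->F, B3->E, B2->F, B5->S, B4->F, B7->T, B9->E, B8->T, B10->T, B11->F; covers B1=F, B2=F, B3=E, B4=F, B5=S, B7=T, B8=T, B9=E, B10=T, B11=F
input #5 (u=5, w=5, z=-2): events B1->T, B3->E, B2->T, B5->S, B4->F, B7->T, B9->E, B8->T, B10->T, B11->F; covers B1=T, B2=T, B3=E, B4=F, B5=S, B7=T, B8=T, B9=E, B10=T, B11=F
input #6 (u=5, w=2, z=-2): events B1->T, B3->S, B2->T, B5->S, B4->F, B7->T, B9->S, B8->T, B10->T, B11->F; covers B1=T, B2=T, B3=S, B4=F, B5=S, B7=T, B8=T, B9=S, B10=T, B11=F
input #7 (u=3, w=5, z=0): events B1->T, B3->E, B2->T, B5->S, B4->F, B7->T, B9->E, B8->T, B10->T, B11->F; covers B1=T, B2=T, B3=E, B4=F, B5=S, B7=T, B8=T, B9=E, B10=T, B11=F
input #8 (u=5, w=3, z=-2): events B1->T, B3->S, B2->T, B5->S, B4->F, B7->T, B9->E, B8->T, B10->T, B11->F; covers B1=T, B2=T, B3=S, B4=F, B5=S, B7=T, B8=T, B9=E, B10=T, B11=F
input #9 (u=4, w=4, z=0): events B1->T, B3->E, B2->T, B5->S, B4->F, B7->F, B9->E, B8->F, B10->T, B11->F; covers B1=T, B2=T, B3=E, B4=F, B5=S, B7=F, B8=F, B9=E, B10=T, B11=F
union over all inputs: B1=T, B1=F, B2=T, B2=F, B3=S, B3=E, B4=T, B4=F, B5=S, B5=E, B6=F, B7=T, B7=F, B8=T, B8=F, B9=S, B9=E, B10=T, B10=F, B11=F, B12=T (21 outcomes)
every size-1 subset falls short of the 21 outcomes (best: 13/21)
every size-2 subset falls short of the 21 outcomes (best: 18/21)
every size-3 subset falls short of the 21 outcomes (best: 20/21)
inputs {1, 2, 3, 4} (size 4) cover everything; no size-4 subset with a lexicographically smaller index list covers all 21
Answer: 1, 2, 3, 4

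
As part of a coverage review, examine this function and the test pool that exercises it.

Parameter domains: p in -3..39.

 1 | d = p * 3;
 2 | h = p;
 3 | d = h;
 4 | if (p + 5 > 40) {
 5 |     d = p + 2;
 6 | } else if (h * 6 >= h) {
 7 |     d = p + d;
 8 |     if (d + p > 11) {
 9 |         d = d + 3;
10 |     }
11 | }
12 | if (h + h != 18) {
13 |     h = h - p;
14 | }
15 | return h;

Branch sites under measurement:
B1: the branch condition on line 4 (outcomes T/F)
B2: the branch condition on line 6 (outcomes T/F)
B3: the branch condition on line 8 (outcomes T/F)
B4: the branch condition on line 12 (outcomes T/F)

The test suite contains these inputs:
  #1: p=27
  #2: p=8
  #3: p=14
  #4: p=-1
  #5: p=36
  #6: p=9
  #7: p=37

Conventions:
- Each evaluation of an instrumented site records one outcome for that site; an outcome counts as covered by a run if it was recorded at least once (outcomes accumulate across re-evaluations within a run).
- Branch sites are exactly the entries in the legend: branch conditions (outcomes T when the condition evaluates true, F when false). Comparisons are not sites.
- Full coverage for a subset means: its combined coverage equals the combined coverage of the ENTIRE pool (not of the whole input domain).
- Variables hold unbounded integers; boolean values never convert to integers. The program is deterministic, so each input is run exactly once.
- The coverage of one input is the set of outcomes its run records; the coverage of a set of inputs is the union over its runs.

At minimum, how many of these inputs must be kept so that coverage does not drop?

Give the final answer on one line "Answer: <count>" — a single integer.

test 1 (p=27) fires B1->F, B2->T, B3->T, B4->T; hits B1=F, B2=T, B3=T, B4=T
test 2 (p=8) fires B1->F, B2->T, B3->T, B4->T; hits B1=F, B2=T, B3=T, B4=T
test 3 (p=14) fires B1->F, B2->T, B3->T, B4->T; hits B1=F, B2=T, B3=T, B4=T
test 4 (p=-1) fires B1->F, B2->F, B4->T; hits B1=F, B2=F, B4=T
test 5 (p=36) fires B1->T, B4->T; hits B1=T, B4=T
test 6 (p=9) fires B1->F, B2->T, B3->T, B4->F; hits B1=F, B2=T, B3=T, B4=F
test 7 (p=37) fires B1->T, B4->T; hits B1=T, B4=T
union over all inputs: B1=T, B1=F, B2=T, B2=F, B3=T, B4=T, B4=F (7 outcomes)
size 1 is not enough: best union over all size-1 subsets is 4/7
size 2 is not enough: best union over all size-2 subsets is 6/7
inputs {4, 5, 6} (size 3) cover everything; no size-3 subset with a lexicographically smaller index list covers all 7

Answer: 3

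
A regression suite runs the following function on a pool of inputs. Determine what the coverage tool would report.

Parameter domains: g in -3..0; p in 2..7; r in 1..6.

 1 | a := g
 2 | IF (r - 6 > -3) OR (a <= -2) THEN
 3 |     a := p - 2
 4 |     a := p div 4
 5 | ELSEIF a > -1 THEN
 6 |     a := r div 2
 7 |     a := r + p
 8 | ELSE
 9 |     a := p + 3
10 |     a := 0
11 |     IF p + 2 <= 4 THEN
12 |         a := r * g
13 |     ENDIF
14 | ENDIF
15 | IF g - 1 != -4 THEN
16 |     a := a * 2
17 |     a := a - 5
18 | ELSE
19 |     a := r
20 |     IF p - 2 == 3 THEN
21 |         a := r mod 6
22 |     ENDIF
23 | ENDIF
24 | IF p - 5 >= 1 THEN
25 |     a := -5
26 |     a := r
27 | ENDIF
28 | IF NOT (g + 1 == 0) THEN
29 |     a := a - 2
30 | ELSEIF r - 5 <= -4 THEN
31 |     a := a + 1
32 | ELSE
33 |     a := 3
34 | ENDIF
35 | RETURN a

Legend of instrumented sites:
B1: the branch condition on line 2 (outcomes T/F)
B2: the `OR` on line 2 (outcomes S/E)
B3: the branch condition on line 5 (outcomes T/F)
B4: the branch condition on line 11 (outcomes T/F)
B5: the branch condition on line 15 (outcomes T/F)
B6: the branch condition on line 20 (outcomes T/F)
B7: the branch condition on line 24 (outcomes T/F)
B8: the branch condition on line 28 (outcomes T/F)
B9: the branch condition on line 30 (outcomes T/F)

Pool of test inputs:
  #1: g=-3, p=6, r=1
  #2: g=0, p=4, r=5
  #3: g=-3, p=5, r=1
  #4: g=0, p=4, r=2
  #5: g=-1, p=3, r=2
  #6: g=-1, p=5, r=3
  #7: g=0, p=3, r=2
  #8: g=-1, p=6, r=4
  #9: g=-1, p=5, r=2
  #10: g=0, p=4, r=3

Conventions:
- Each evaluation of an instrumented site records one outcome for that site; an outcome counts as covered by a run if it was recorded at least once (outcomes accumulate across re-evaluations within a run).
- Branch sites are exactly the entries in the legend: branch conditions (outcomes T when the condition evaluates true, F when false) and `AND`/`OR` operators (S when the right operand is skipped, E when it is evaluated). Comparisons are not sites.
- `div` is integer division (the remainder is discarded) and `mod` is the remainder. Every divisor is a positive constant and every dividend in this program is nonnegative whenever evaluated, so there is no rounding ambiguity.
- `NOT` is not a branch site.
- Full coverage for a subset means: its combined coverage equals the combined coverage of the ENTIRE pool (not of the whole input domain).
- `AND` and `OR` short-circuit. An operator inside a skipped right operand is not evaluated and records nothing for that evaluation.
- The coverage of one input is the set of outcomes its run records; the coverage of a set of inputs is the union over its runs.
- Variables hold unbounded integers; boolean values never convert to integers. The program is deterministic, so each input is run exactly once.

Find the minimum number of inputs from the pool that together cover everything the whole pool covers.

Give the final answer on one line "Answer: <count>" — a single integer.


#1 (g=-3, p=6, r=1) -> B2->E, B1->T, B5->F, B6->F, B7->T, B8->T; covered: B1=T, B2=E, B5=F, B6=F, B7=T, B8=T
#2 (g=0, p=4, r=5) -> B2->S, B1->T, B5->T, B7->F, B8->T; covered: B1=T, B2=S, B5=T, B7=F, B8=T
#3 (g=-3, p=5, r=1) -> B2->E, B1->T, B5->F, B6->T, B7->F, B8->T; covered: B1=T, B2=E, B5=F, B6=T, B7=F, B8=T
#4 (g=0, p=4, r=2) -> B2->E, B1->F, B3->T, B5->T, B7->F, B8->T; covered: B1=F, B2=E, B3=T, B5=T, B7=F, B8=T
#5 (g=-1, p=3, r=2) -> B2->E, B1->F, B3->F, B4->F, B5->T, B7->F, B8->F, B9->F; covered: B1=F, B2=E, B3=F, B4=F, B5=T, B7=F, B8=F, B9=F
#6 (g=-1, p=5, r=3) -> B2->E, B1->F, B3->F, B4->F, B5->T, B7->F, B8->F, B9->F; covered: B1=F, B2=E, B3=F, B4=F, B5=T, B7=F, B8=F, B9=F
#7 (g=0, p=3, r=2) -> B2->E, B1->F, B3->T, B5->T, B7->F, B8->T; covered: B1=F, B2=E, B3=T, B5=T, B7=F, B8=T
#8 (g=-1, p=6, r=4) -> B2->S, B1->T, B5->T, B7->T, B8->F, B9->F; covered: B1=T, B2=S, B5=T, B7=T, B8=F, B9=F
#9 (g=-1, p=5, r=2) -> B2->E, B1->F, B3->F, B4->F, B5->T, B7->F, B8->F, B9->F; covered: B1=F, B2=E, B3=F, B4=F, B5=T, B7=F, B8=F, B9=F
#10 (g=0, p=4, r=3) -> B2->E, B1->F, B3->T, B5->T, B7->F, B8->T; covered: B1=F, B2=E, B3=T, B5=T, B7=F, B8=T
the full pool covers 16 outcomes: B1=T, B1=F, B2=S, B2=E, B3=T, B3=F, B4=F, B5=T, B5=F, B6=T, B6=F, B7=T, B7=F, B8=T, B8=F, B9=F
size 1 is not enough: best union over all size-1 subsets is 8/16
size 2 is not enough: best union over all size-2 subsets is 13/16
size 3 is not enough: best union over all size-3 subsets is 14/16
size 4 is not enough: best union over all size-4 subsets is 15/16
size 5: inputs {1, 2, 3, 4, 5} cover all 16 outcomes, and no lexicographically smaller subset of this size does
Answer: 5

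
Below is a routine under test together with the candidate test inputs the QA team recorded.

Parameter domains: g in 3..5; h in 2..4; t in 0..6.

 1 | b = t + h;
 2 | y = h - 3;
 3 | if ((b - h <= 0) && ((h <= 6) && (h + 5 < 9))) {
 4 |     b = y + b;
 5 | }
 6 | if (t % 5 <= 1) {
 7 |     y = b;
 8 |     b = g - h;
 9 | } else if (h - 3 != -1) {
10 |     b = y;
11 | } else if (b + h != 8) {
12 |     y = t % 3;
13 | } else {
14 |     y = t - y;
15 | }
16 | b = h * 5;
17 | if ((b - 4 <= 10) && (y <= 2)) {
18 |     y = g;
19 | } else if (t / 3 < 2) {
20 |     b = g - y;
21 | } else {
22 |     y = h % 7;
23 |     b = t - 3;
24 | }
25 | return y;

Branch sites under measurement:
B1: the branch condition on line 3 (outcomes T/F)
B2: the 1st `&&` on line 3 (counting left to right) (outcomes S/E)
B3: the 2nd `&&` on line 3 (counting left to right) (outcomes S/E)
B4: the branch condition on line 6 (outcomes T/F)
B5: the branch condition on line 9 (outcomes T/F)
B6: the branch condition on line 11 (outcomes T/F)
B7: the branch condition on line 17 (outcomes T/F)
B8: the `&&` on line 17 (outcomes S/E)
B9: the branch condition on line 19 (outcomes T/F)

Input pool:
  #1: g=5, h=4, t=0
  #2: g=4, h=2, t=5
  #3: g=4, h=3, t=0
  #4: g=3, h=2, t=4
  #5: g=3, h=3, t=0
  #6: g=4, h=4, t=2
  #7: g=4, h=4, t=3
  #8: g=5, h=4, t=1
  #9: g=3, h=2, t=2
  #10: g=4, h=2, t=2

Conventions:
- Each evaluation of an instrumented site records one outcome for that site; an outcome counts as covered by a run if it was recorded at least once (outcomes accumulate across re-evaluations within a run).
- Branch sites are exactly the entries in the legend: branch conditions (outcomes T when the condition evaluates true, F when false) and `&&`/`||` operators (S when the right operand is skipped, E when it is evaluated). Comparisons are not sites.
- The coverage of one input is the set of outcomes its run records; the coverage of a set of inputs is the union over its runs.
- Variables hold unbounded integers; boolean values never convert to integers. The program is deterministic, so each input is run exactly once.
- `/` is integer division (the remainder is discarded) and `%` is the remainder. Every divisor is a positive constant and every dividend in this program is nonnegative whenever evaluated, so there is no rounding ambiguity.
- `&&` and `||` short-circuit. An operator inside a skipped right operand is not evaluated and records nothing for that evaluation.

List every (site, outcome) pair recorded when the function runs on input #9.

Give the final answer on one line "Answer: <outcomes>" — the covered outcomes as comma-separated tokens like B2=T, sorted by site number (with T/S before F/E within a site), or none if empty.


Simulating input #9 (g=3, h=2, t=2) step by step:
  B2->S, B1->F, B4->F, B5->F, B6->T, B8->E, B7->T
as a set, this run covers: B1=F, B2=S, B4=F, B5=F, B6=T, B7=T, B8=E
Answer: B1=F, B2=S, B4=F, B5=F, B6=T, B7=T, B8=E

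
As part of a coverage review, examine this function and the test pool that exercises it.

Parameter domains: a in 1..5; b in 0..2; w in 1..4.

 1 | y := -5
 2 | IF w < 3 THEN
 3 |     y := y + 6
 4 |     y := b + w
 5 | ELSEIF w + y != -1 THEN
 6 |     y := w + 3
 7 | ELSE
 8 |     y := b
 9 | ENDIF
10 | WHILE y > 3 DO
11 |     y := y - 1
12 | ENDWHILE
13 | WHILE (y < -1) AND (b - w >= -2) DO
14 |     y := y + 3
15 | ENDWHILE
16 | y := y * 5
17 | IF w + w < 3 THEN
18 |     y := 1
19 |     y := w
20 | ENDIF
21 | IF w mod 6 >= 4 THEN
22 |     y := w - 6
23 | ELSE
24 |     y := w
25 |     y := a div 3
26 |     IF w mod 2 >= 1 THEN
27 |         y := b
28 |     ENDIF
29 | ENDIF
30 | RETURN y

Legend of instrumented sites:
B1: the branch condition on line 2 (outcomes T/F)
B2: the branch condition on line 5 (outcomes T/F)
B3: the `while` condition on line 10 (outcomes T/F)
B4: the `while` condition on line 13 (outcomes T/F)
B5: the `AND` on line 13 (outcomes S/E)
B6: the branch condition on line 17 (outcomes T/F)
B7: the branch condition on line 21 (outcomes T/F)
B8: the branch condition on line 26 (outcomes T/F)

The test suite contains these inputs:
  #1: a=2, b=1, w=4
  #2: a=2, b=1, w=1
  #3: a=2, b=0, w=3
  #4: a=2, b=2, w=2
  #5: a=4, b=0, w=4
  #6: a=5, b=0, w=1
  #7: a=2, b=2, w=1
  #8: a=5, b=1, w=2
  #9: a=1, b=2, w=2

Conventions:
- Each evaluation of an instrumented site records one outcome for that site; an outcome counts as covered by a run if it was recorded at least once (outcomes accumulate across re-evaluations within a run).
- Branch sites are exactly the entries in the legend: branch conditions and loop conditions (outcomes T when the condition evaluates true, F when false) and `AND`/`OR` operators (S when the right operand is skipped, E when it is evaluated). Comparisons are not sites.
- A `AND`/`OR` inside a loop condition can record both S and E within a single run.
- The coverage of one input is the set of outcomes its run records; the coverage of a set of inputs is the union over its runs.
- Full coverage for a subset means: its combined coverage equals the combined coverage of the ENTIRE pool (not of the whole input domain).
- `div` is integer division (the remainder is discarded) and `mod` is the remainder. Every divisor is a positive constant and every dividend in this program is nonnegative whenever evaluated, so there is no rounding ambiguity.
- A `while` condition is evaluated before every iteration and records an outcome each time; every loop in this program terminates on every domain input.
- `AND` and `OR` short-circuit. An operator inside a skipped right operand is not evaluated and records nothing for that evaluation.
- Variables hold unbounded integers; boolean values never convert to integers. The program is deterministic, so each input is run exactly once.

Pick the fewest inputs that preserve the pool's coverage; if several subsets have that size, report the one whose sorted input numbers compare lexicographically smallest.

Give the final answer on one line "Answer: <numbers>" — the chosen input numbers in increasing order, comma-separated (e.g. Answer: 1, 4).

test 1 (a=2, b=1, w=4) fires B1->F, B2->F, B3->F, B5->S, B4->F, B6->F, B7->T; hits B1=F, B2=F, B3=F, B4=F, B5=S, B6=F, B7=T
test 2 (a=2, b=1, w=1) fires B1->T, B3->F, B5->S, B4->F, B6->T, B7->F, B8->T; hits B1=T, B3=F, B4=F, B5=S, B6=T, B7=F, B8=T
test 3 (a=2, b=0, w=3) fires B1->F, B2->T, B3->T, B3->T, B3->T, B3->F, B5->S, B4->F, B6->F, B7->F, B8->T; hits B1=F, B2=T, B3=T, B3=F, B4=F, B5=S, B6=F, B7=F, B8=T
test 4 (a=2, b=2, w=2) fires B1->T, B3->T, B3->F, B5->S, B4->F, B6->F, B7->F, B8->F; hits B1=T, B3=T, B3=F, B4=F, B5=S, B6=F, B7=F, B8=F
test 5 (a=4, b=0, w=4) fires B1->F, B2->F, B3->F, B5->S, B4->F, B6->F, B7->T; hits B1=F, B2=F, B3=F, B4=F, B5=S, B6=F, B7=T
test 6 (a=5, b=0, w=1) fires B1->T, B3->F, B5->S, B4->F, B6->T, B7->F, B8->T; hits B1=T, B3=F, B4=F, B5=S, B6=T, B7=F, B8=T
test 7 (a=2, b=2, w=1) fires B1->T, B3->F, B5->S, B4->F, B6->T, B7->F, B8->T; hits B1=T, B3=F, B4=F, B5=S, B6=T, B7=F, B8=T
test 8 (a=5, b=1, w=2) fires B1->T, B3->F, B5->S, B4->F, B6->F, B7->F, B8->F; hits B1=T, B3=F, B4=F, B5=S, B6=F, B7=F, B8=F
test 9 (a=1, b=2, w=2) fires B1->T, B3->T, B3->F, B5->S, B4->F, B6->F, B7->F, B8->F; hits B1=T, B3=T, B3=F, B4=F, B5=S, B6=F, B7=F, B8=F
together the pool reaches 14 outcomes: B1=T, B1=F, B2=T, B2=F, B3=T, B3=F, B4=F, B5=S, B6=T, B6=F, B7=T, B7=F, B8=T, B8=F
checked all size-1 subsets: none covers 14 outcomes (max 9/14)
checked all size-2 subsets: none covers 14 outcomes (max 11/14)
checked all size-3 subsets: none covers 14 outcomes (max 13/14)
size 4: inputs {1, 2, 3, 4} cover all 14 outcomes, and no lexicographically smaller subset of this size does

Answer: 1, 2, 3, 4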